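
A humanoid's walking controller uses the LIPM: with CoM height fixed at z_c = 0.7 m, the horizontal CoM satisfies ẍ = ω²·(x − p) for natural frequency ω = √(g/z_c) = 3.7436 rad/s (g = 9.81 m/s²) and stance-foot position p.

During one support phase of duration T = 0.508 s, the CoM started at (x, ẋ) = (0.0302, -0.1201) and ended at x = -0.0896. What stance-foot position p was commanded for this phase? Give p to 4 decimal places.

ωT = 3.7436·0.508 = 1.901749; cosh(ωT) = 3.423452, sinh(ωT) = 3.274145
x(T) = p + (x₀−p)·cosh(ωT) + (ẋ₀/ω)·sinh(ωT) ⇒ p·(1 − cosh) = x(T) − x₀·cosh − (ẋ₀/ω)·sinh
numerator   = -0.0896 − (0.0302)·3.423452 − (-0.1201/3.7436)·3.274145 = -0.087949
denominator = 1 − 3.423452 = -2.423452
p = -0.087949 / -2.423452 = 0.0363

p = 0.0363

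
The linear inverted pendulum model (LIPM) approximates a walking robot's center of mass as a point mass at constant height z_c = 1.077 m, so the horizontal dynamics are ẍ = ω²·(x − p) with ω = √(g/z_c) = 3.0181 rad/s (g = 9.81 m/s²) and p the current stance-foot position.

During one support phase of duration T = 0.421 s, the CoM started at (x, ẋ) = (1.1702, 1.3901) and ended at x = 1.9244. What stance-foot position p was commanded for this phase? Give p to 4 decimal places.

p = 1.1721

ωT = 3.0181·0.421 = 1.270620; cosh(ωT) = 1.921859, sinh(ωT) = 1.641202
x(T) = p + (x₀−p)·cosh(ωT) + (ẋ₀/ω)·sinh(ωT) ⇒ p·(1 − cosh) = x(T) − x₀·cosh − (ẋ₀/ω)·sinh
numerator   = 1.9244 − (1.1702)·1.921859 − (1.3901/3.0181)·1.641202 = -1.080477
denominator = 1 − 1.921859 = -0.921859
p = -1.080477 / -0.921859 = 1.1721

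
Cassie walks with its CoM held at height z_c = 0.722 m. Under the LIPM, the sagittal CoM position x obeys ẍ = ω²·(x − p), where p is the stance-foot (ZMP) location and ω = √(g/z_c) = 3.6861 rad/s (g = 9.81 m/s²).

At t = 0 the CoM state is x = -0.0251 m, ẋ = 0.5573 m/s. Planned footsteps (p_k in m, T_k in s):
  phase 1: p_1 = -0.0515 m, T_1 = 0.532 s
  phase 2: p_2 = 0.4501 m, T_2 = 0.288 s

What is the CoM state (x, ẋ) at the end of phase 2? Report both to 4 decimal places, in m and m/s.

phase 1: p=-0.0515, T=0.532, ωT=1.961005, cosh=3.623592, sinh=3.482875; start (x,ẋ)=(-0.025100, 0.557300) → end (x,ẋ)=(0.570737, 2.358357)
phase 2: p=0.4501, T=0.288, ωT=1.061597, cosh=1.618443, sinh=1.272540; start (x,ẋ)=(0.570737, 2.358357) → end (x,ẋ)=(1.459513, 4.382742)

x = 1.4595, ẋ = 4.3827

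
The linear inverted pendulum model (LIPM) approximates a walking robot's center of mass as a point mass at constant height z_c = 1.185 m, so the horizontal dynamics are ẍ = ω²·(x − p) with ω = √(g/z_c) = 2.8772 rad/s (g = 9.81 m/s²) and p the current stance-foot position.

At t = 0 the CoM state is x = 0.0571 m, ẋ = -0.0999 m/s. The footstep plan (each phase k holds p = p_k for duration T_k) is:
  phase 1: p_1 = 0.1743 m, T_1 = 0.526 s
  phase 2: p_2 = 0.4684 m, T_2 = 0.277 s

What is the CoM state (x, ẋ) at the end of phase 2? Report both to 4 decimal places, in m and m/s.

x = -0.6938, ẋ = -2.9390

phase 1: p=0.1743, T=0.526, ωT=1.513407, cosh=2.381170, sinh=2.161011; start (x,ẋ)=(0.057100, -0.099900) → end (x,ẋ)=(-0.179806, -0.966589)
phase 2: p=0.4684, T=0.277, ωT=0.796984, cosh=1.334763, sinh=0.884077; start (x,ẋ)=(-0.179806, -0.966589) → end (x,ẋ)=(-0.693805, -2.938986)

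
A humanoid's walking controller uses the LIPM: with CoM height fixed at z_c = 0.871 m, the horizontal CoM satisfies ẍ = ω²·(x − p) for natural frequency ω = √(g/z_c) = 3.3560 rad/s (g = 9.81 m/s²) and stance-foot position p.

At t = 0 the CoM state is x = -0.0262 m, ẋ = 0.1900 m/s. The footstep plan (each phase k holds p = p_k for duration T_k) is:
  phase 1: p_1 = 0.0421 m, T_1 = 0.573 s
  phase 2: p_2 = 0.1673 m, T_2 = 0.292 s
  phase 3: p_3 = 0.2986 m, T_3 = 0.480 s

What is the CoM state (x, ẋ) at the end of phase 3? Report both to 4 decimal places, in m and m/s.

x = -1.4170, ẋ = -5.6334

phase 1: p=0.0421, T=0.573, ωT=1.922988, cosh=3.493770, sinh=3.347600; start (x,ẋ)=(-0.026200, 0.190000) → end (x,ẋ)=(-0.007000, -0.103503)
phase 2: p=0.1673, T=0.292, ωT=0.979952, cosh=1.519829, sinh=1.144500; start (x,ẋ)=(-0.007000, -0.103503) → end (x,ẋ)=(-0.132904, -0.826783)
phase 3: p=0.2986, T=0.480, ωT=1.610880, cosh=2.603464, sinh=2.403752; start (x,ẋ)=(-0.132904, -0.826783) → end (x,ẋ)=(-1.416993, -5.633439)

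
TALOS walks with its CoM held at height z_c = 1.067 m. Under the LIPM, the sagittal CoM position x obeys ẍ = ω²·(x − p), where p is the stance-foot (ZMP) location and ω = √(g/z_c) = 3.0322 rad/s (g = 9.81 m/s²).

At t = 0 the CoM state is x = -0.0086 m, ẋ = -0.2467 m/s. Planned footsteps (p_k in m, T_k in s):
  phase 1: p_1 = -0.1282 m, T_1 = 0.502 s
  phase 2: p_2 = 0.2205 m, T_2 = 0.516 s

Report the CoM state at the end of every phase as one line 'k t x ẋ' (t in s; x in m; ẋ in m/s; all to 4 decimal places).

phase 1: p=-0.1282, T=0.502, ωT=1.522164, cosh=2.400186, sinh=2.181947; start (x,ẋ)=(-0.008600, -0.246700) → end (x,ẋ)=(-0.018661, 0.199160)
phase 2: p=0.2205, T=0.516, ωT=1.564615, cosh=2.495002, sinh=2.285833; start (x,ẋ)=(-0.018661, 0.199160) → end (x,ẋ)=(-0.226070, -1.160747)

1 0.5020 -0.0187 0.1992
2 1.0180 -0.2261 -1.1607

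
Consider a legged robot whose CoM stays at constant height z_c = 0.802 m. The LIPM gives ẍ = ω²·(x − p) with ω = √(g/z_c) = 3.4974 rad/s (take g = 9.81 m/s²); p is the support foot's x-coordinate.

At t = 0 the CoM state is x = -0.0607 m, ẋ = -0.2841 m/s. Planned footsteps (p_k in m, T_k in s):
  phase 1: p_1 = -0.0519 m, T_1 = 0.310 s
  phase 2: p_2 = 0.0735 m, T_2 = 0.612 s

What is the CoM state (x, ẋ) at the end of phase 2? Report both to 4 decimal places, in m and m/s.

phase 1: p=-0.0519, T=0.310, ωT=1.084194, cosh=1.647615, sinh=1.309441; start (x,ẋ)=(-0.060700, -0.284100) → end (x,ẋ)=(-0.172767, -0.508388)
phase 2: p=0.0735, T=0.612, ωT=2.140409, cosh=4.310260, sinh=4.192653; start (x,ẋ)=(-0.172767, -0.508388) → end (x,ẋ)=(-1.597427, -5.802396)

x = -1.5974, ẋ = -5.8024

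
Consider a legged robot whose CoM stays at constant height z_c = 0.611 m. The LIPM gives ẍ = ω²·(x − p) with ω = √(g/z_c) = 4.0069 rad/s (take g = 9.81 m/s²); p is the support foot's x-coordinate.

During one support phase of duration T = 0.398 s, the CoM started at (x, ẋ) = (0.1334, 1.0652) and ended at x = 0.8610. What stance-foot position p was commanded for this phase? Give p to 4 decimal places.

p = 0.0697

ωT = 4.0069·0.398 = 1.594746; cosh(ωT) = 2.565019, sinh(ωT) = 2.362059
x(T) = p + (x₀−p)·cosh(ωT) + (ẋ₀/ω)·sinh(ωT) ⇒ p·(1 − cosh) = x(T) − x₀·cosh − (ẋ₀/ω)·sinh
numerator   = 0.8610 − (0.1334)·2.565019 − (1.0652/4.0069)·2.362059 = -0.109107
denominator = 1 − 2.565019 = -1.565019
p = -0.109107 / -1.565019 = 0.0697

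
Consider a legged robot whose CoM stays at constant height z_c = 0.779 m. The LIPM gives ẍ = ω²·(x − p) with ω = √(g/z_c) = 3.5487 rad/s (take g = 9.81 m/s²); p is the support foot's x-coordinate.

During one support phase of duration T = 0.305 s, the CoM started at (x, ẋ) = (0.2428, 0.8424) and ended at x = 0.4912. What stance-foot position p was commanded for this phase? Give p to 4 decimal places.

ωT = 3.5487·0.305 = 1.082353; cosh(ωT) = 1.645208, sinh(ωT) = 1.306410
x(T) = p + (x₀−p)·cosh(ωT) + (ẋ₀/ω)·sinh(ωT) ⇒ p·(1 − cosh) = x(T) − x₀·cosh − (ẋ₀/ω)·sinh
numerator   = 0.4912 − (0.2428)·1.645208 − (0.8424/3.5487)·1.306410 = -0.218376
denominator = 1 − 1.645208 = -0.645208
p = -0.218376 / -0.645208 = 0.3385

p = 0.3385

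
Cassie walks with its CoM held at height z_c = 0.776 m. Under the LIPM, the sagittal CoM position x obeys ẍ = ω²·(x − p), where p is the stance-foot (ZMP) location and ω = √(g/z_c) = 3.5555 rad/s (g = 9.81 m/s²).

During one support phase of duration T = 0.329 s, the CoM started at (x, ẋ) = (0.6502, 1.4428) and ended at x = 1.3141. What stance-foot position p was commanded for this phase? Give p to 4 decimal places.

ωT = 3.5555·0.329 = 1.169760; cosh(ωT) = 1.765830, sinh(ωT) = 1.455388
x(T) = p + (x₀−p)·cosh(ωT) + (ẋ₀/ω)·sinh(ωT) ⇒ p·(1 − cosh) = x(T) − x₀·cosh − (ẋ₀/ω)·sinh
numerator   = 1.3141 − (0.6502)·1.765830 − (1.4428/3.5555)·1.455388 = -0.424630
denominator = 1 − 1.765830 = -0.765830
p = -0.424630 / -0.765830 = 0.5545

p = 0.5545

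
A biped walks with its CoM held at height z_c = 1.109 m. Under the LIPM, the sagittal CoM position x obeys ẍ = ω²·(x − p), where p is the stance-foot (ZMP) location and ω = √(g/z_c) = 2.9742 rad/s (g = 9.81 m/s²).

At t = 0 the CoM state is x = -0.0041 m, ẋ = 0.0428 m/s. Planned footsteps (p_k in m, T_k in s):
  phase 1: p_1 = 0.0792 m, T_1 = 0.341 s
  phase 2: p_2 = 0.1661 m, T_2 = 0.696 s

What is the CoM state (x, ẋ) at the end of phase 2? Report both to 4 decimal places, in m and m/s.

x = -0.9388, ẋ = -3.2404

phase 1: p=0.0792, T=0.341, ωT=1.014202, cosh=1.559927, sinh=1.197236; start (x,ẋ)=(-0.004100, 0.042800) → end (x,ẋ)=(-0.033513, -0.229851)
phase 2: p=0.1661, T=0.696, ωT=2.070043, cosh=4.025673, sinh=3.899493; start (x,ẋ)=(-0.033513, -0.229851) → end (x,ẋ)=(-0.938837, -3.240394)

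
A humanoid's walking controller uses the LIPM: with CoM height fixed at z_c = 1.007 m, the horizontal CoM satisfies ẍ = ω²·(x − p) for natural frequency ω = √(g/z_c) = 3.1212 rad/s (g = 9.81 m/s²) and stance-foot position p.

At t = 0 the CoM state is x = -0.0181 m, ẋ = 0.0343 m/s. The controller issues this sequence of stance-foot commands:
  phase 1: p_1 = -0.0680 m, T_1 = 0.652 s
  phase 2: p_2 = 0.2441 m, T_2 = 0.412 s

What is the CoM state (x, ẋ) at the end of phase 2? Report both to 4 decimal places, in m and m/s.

x = 0.4800, ẋ = 1.0011

phase 1: p=-0.0680, T=0.652, ωT=2.035022, cosh=3.891551, sinh=3.760873; start (x,ẋ)=(-0.018100, 0.034300) → end (x,ẋ)=(0.167518, 0.719228)
phase 2: p=0.2441, T=0.412, ωT=1.285934, cosh=1.947220, sinh=1.670827; start (x,ẋ)=(0.167518, 0.719228) → end (x,ẋ)=(0.479992, 1.001121)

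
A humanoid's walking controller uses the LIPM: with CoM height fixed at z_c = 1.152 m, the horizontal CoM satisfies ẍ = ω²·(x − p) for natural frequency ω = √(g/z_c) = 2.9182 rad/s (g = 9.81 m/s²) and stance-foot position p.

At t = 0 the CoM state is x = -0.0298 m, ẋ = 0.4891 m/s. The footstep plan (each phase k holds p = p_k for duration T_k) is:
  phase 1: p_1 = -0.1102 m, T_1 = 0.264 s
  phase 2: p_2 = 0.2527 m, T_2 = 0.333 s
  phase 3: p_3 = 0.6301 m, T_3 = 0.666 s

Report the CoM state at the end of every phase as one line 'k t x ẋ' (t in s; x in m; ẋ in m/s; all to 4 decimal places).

phase 1: p=-0.1102, T=0.264, ωT=0.770405, cosh=1.311733, sinh=0.848908; start (x,ẋ)=(-0.029800, 0.489100) → end (x,ẋ)=(0.137543, 0.840742)
phase 2: p=0.2527, T=0.333, ωT=0.971761, cosh=1.510505, sinh=1.132088; start (x,ẋ)=(0.137543, 0.840742) → end (x,ẋ)=(0.404913, 0.889505)
phase 3: p=0.6301, T=0.666, ωT=1.943521, cosh=3.563248, sinh=3.420049; start (x,ẋ)=(0.404913, 0.889505) → end (x,ẋ)=(0.870178, 0.922075)

1 0.2640 0.1375 0.8407
2 0.5970 0.4049 0.8895
3 1.2630 0.8702 0.9221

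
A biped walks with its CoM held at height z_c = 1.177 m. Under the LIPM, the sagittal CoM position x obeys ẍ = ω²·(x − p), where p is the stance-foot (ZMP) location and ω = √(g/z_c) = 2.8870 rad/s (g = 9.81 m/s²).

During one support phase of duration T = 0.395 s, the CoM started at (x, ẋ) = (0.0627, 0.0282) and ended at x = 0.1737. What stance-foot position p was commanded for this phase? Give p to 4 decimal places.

p = -0.0717

ωT = 2.8870·0.395 = 1.140365; cosh(ωT) = 1.723806, sinh(ωT) = 1.404104
x(T) = p + (x₀−p)·cosh(ωT) + (ẋ₀/ω)·sinh(ωT) ⇒ p·(1 − cosh) = x(T) − x₀·cosh − (ẋ₀/ω)·sinh
numerator   = 0.1737 − (0.0627)·1.723806 − (0.0282/2.8870)·1.404104 = 0.051902
denominator = 1 − 1.723806 = -0.723806
p = 0.051902 / -0.723806 = -0.0717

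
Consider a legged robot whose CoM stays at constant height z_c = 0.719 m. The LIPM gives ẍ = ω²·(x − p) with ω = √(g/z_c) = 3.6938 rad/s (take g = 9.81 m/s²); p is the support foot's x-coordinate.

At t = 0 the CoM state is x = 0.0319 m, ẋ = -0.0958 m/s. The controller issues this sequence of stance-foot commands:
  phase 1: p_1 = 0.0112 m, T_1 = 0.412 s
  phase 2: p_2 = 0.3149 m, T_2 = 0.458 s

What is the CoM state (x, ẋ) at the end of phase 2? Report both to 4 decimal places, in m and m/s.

phase 1: p=0.0112, T=0.412, ωT=1.521846, cosh=2.399490, sinh=2.181181; start (x,ẋ)=(0.031900, -0.095800) → end (x,ẋ)=(0.004300, -0.063094)
phase 2: p=0.3149, T=0.458, ωT=1.691760, cosh=2.806612, sinh=2.622417; start (x,ẋ)=(0.004300, -0.063094) → end (x,ẋ)=(-0.601628, -3.185768)

x = -0.6016, ẋ = -3.1858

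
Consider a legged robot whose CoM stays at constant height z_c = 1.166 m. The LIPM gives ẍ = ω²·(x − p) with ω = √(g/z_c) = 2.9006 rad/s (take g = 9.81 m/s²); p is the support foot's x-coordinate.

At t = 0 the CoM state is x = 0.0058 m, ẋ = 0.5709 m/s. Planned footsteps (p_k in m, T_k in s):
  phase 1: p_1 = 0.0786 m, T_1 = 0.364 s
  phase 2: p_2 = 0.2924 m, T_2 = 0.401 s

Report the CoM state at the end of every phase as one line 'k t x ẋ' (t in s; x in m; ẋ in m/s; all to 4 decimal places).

phase 1: p=0.0786, T=0.364, ωT=1.055818, cosh=1.611117, sinh=1.263209; start (x,ẋ)=(0.005800, 0.570900) → end (x,ẋ)=(0.209937, 0.653043)
phase 2: p=0.2924, T=0.401, ωT=1.163141, cosh=1.756235, sinh=1.443732; start (x,ẋ)=(0.209937, 0.653043) → end (x,ẋ)=(0.472619, 0.801568)

1 0.3640 0.2099 0.6530
2 0.7650 0.4726 0.8016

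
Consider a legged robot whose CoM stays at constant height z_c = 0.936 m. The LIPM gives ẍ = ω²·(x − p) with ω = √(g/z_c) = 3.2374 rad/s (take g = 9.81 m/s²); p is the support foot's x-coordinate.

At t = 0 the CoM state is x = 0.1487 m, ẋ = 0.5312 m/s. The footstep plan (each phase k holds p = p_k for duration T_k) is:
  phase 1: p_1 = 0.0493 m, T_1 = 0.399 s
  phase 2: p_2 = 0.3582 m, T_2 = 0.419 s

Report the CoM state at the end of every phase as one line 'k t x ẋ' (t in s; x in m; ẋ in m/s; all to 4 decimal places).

1 0.3990 0.5198 1.5808
2 0.8180 1.5778 4.2207

phase 1: p=0.0493, T=0.399, ωT=1.291723, cosh=1.956923, sinh=1.682126; start (x,ẋ)=(0.148700, 0.531200) → end (x,ẋ)=(0.519825, 1.580822)
phase 2: p=0.3582, T=0.419, ωT=1.356471, cosh=2.070017, sinh=1.812449; start (x,ẋ)=(0.519825, 1.580822) → end (x,ẋ)=(1.577786, 4.220685)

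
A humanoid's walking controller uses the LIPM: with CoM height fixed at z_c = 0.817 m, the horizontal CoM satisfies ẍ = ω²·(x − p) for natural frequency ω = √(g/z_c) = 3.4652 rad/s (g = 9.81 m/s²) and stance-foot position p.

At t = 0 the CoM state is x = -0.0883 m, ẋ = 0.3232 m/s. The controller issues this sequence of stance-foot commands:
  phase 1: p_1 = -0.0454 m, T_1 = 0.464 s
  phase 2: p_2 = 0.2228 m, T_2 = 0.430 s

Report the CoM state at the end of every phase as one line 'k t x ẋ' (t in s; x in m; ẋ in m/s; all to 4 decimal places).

phase 1: p=-0.0454, T=0.464, ωT=1.607853, cosh=2.596199, sinh=2.395882; start (x,ẋ)=(-0.088300, 0.323200) → end (x,ẋ)=(0.066688, 0.482927)
phase 2: p=0.2228, T=0.430, ωT=1.490036, cosh=2.331310, sinh=2.105945; start (x,ẋ)=(0.066688, 0.482927) → end (x,ẋ)=(0.152348, -0.013382)

1 0.4640 0.0667 0.4829
2 0.8940 0.1523 -0.0134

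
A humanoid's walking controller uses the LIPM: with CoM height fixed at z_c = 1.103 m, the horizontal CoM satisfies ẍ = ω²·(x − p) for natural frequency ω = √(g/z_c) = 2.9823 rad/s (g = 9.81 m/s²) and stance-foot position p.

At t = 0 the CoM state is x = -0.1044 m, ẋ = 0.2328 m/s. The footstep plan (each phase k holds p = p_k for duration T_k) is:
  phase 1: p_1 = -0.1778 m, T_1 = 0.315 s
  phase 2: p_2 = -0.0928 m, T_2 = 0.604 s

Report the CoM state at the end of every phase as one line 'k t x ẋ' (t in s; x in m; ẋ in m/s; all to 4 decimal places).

phase 1: p=-0.1778, T=0.315, ωT=0.939424, cosh=1.474681, sinh=1.083828; start (x,ẋ)=(-0.104400, 0.232800) → end (x,ẋ)=(0.015046, 0.580556)
phase 2: p=-0.0928, T=0.604, ωT=1.801309, cosh=3.111328, sinh=2.946245; start (x,ẋ)=(0.015046, 0.580556) → end (x,ẋ)=(0.816281, 2.753898)

1 0.3150 0.0150 0.5806
2 0.9190 0.8163 2.7539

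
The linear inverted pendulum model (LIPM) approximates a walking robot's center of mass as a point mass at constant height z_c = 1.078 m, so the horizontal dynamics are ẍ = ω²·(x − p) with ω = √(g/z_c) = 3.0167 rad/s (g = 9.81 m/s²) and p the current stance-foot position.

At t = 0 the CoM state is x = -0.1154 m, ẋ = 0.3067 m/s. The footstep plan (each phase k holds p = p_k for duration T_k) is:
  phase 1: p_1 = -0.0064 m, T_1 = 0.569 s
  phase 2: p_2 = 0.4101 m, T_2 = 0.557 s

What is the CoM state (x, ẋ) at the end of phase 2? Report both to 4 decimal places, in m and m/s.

x = -0.8594, ẋ = -3.5745

phase 1: p=-0.0064, T=0.569, ωT=1.716502, cosh=2.872362, sinh=2.692668; start (x,ẋ)=(-0.115400, 0.306700) → end (x,ẋ)=(-0.045731, -0.004451)
phase 2: p=0.4101, T=0.557, ωT=1.680302, cosh=2.776747, sinh=2.590429; start (x,ẋ)=(-0.045731, -0.004451) → end (x,ẋ)=(-0.859449, -3.574470)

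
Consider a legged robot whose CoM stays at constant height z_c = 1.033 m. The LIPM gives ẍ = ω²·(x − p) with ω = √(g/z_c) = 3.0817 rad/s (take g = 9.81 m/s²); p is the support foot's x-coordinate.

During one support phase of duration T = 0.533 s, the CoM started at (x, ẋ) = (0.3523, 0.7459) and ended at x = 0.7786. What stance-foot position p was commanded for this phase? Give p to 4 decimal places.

ωT = 3.0817·0.533 = 1.642546; cosh(ωT) = 2.680899, sinh(ωT) = 2.487413
x(T) = p + (x₀−p)·cosh(ωT) + (ẋ₀/ω)·sinh(ωT) ⇒ p·(1 − cosh) = x(T) − x₀·cosh − (ẋ₀/ω)·sinh
numerator   = 0.7786 − (0.3523)·2.680899 − (0.7459/3.0817)·2.487413 = -0.767938
denominator = 1 − 2.680899 = -1.680899
p = -0.767938 / -1.680899 = 0.4569

p = 0.4569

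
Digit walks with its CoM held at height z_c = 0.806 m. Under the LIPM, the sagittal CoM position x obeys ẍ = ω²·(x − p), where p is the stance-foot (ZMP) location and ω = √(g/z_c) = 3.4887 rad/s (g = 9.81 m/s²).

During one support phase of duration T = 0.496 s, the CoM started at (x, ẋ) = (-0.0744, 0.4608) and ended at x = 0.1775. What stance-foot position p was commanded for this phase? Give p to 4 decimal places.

p = -0.0173

ωT = 3.4887·0.496 = 1.730395; cosh(ωT) = 2.910049, sinh(ωT) = 2.732835
x(T) = p + (x₀−p)·cosh(ωT) + (ẋ₀/ω)·sinh(ωT) ⇒ p·(1 − cosh) = x(T) − x₀·cosh − (ẋ₀/ω)·sinh
numerator   = 0.1775 − (-0.0744)·2.910049 − (0.4608/3.4887)·2.732835 = 0.033045
denominator = 1 − 2.910049 = -1.910049
p = 0.033045 / -1.910049 = -0.0173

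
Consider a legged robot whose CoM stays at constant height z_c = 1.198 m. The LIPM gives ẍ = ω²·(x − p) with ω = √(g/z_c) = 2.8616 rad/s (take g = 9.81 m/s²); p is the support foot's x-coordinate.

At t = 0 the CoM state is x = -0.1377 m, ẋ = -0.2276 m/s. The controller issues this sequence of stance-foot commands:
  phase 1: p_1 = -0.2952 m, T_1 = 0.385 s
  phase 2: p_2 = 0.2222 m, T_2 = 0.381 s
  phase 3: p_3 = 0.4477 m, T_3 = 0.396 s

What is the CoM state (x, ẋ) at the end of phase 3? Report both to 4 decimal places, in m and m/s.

x = -1.2688, ẋ = -4.5684

phase 1: p=-0.2952, T=0.385, ωT=1.101716, cosh=1.670813, sinh=1.338513; start (x,ẋ)=(-0.137700, -0.227600) → end (x,ẋ)=(-0.138507, 0.222993)
phase 2: p=0.2222, T=0.381, ωT=1.090270, cosh=1.655601, sinh=1.319475; start (x,ẋ)=(-0.138507, 0.222993) → end (x,ẋ)=(-0.272165, -0.992772)
phase 3: p=0.4477, T=0.396, ωT=1.133194, cosh=1.713781, sinh=1.391778; start (x,ẋ)=(-0.272165, -0.992772) → end (x,ẋ)=(-1.268839, -4.568409)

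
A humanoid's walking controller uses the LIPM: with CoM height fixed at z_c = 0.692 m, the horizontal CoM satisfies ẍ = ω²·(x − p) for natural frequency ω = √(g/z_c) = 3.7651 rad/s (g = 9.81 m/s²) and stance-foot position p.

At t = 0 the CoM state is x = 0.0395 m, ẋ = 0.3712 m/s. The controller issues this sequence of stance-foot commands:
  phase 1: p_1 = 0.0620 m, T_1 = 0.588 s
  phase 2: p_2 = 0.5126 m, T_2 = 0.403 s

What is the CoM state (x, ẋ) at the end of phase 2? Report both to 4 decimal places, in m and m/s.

phase 1: p=0.0620, T=0.588, ωT=2.213879, cosh=4.630210, sinh=4.520934; start (x,ẋ)=(0.039500, 0.371200) → end (x,ẋ)=(0.403538, 1.335744)
phase 2: p=0.5126, T=0.403, ωT=1.517335, cosh=2.389677, sinh=2.170381; start (x,ẋ)=(0.403538, 1.335744) → end (x,ẋ)=(1.021962, 2.300771)

x = 1.0220, ẋ = 2.3008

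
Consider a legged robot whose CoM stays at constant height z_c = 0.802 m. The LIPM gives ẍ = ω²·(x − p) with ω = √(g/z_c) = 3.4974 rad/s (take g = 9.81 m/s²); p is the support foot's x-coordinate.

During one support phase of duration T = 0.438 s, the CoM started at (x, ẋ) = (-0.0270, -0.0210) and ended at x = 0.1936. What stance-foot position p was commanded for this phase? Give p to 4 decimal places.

ωT = 3.4974·0.438 = 1.531861; cosh(ωT) = 2.421457, sinh(ωT) = 2.205324
x(T) = p + (x₀−p)·cosh(ωT) + (ẋ₀/ω)·sinh(ωT) ⇒ p·(1 − cosh) = x(T) − x₀·cosh − (ẋ₀/ω)·sinh
numerator   = 0.1936 − (-0.0270)·2.421457 − (-0.0210/3.4974)·2.205324 = 0.272221
denominator = 1 − 2.421457 = -1.421457
p = 0.272221 / -1.421457 = -0.1915

p = -0.1915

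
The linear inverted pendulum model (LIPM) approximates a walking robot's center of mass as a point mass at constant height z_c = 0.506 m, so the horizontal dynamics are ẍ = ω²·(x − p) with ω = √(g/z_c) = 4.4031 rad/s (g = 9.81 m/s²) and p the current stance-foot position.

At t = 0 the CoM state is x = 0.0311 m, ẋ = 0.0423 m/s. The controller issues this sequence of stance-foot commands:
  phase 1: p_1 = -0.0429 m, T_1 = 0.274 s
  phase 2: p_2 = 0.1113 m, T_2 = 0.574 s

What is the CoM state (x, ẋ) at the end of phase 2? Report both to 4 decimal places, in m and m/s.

phase 1: p=-0.0429, T=0.274, ωT=1.206449, cosh=1.820428, sinh=1.521170; start (x,ẋ)=(0.031100, 0.042300) → end (x,ẋ)=(0.106425, 0.572646)
phase 2: p=0.1113, T=0.574, ωT=2.527379, cosh=6.300260, sinh=6.220392; start (x,ẋ)=(0.106425, 0.572646) → end (x,ẋ)=(0.889583, 3.474309)

x = 0.8896, ẋ = 3.4743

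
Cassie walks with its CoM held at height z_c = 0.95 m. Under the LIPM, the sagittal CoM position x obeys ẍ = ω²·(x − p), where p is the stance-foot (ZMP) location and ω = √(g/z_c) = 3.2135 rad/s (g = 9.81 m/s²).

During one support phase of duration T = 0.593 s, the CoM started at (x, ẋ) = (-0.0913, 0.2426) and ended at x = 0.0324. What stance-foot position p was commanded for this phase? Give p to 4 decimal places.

p = -0.0402

ωT = 3.2135·0.593 = 1.905605; cosh(ωT) = 3.436105, sinh(ωT) = 3.287372
x(T) = p + (x₀−p)·cosh(ωT) + (ẋ₀/ω)·sinh(ωT) ⇒ p·(1 − cosh) = x(T) − x₀·cosh − (ẋ₀/ω)·sinh
numerator   = 0.0324 − (-0.0913)·3.436105 − (0.2426/3.2135)·3.287372 = 0.097939
denominator = 1 − 3.436105 = -2.436105
p = 0.097939 / -2.436105 = -0.0402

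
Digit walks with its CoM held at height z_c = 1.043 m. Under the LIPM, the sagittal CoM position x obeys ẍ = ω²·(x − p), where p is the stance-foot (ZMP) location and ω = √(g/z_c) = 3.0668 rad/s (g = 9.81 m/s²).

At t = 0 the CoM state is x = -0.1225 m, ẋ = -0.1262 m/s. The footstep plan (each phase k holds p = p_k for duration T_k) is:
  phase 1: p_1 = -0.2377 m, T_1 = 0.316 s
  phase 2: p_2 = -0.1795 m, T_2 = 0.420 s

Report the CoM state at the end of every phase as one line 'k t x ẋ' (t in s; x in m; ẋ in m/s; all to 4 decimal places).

phase 1: p=-0.2377, T=0.316, ωT=0.969109, cosh=1.507508, sinh=1.128087; start (x,ẋ)=(-0.122500, -0.126200) → end (x,ẋ)=(-0.110456, 0.208300)
phase 2: p=-0.1795, T=0.420, ωT=1.288056, cosh=1.950769, sinh=1.674962; start (x,ẋ)=(-0.110456, 0.208300) → end (x,ẋ)=(0.068954, 0.761008)

1 0.3160 -0.1105 0.2083
2 0.7360 0.0690 0.7610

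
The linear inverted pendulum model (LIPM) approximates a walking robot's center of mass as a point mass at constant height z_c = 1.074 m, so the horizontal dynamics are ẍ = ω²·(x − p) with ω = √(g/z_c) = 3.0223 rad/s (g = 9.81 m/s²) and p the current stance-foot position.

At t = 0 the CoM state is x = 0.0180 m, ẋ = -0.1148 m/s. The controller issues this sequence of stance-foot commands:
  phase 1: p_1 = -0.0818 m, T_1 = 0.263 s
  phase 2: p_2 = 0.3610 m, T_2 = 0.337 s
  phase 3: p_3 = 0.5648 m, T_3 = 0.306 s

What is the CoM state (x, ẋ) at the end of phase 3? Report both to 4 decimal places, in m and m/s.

phase 1: p=-0.0818, T=0.263, ωT=0.794865, cosh=1.332892, sinh=0.881250; start (x,ẋ)=(0.018000, -0.114800) → end (x,ẋ)=(0.017749, 0.112791)
phase 2: p=0.3610, T=0.337, ωT=1.018515, cosh=1.565105, sinh=1.203975; start (x,ẋ)=(0.017749, 0.112791) → end (x,ẋ)=(-0.131292, -1.072482)
phase 3: p=0.5648, T=0.306, ωT=0.924824, cosh=1.459013, sinh=1.062411; start (x,ẋ)=(-0.131292, -1.072482) → end (x,ẋ)=(-0.827810, -3.799864)

x = -0.8278, ẋ = -3.7999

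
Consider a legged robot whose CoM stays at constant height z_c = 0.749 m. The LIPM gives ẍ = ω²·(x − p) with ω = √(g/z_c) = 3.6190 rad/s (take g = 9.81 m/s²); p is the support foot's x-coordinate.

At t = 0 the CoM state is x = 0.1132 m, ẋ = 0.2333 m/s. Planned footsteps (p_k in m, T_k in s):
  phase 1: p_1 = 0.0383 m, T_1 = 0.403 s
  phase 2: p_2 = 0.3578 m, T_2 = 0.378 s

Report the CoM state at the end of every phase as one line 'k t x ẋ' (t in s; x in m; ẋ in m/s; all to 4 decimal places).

phase 1: p=0.0383, T=0.403, ωT=1.458457, cosh=2.265958, sinh=2.033363; start (x,ẋ)=(0.113200, 0.233300) → end (x,ẋ)=(0.339102, 1.079818)
phase 2: p=0.3578, T=0.378, ωT=1.367982, cosh=2.091019, sinh=1.836398; start (x,ẋ)=(0.339102, 1.079818) → end (x,ẋ)=(0.866636, 2.133651)

1 0.4030 0.3391 1.0798
2 0.7810 0.8666 2.1337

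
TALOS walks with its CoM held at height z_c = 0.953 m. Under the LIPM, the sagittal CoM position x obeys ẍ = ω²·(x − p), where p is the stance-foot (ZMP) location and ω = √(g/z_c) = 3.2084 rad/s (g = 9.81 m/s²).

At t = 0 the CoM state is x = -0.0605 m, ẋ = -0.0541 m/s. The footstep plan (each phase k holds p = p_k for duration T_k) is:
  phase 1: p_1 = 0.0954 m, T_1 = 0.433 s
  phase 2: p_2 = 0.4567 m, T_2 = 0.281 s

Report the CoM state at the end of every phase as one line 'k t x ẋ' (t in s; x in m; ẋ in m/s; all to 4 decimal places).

1 0.4330 -0.2685 -1.0562
2 0.7140 -0.9224 -3.9089

phase 1: p=0.0954, T=0.433, ωT=1.389237, cosh=2.130527, sinh=1.881262; start (x,ẋ)=(-0.060500, -0.054100) → end (x,ẋ)=(-0.268471, -1.056249)
phase 2: p=0.4567, T=0.281, ωT=0.901560, cosh=1.434690, sinh=1.028754; start (x,ẋ)=(-0.268471, -1.056249) → end (x,ẋ)=(-0.922375, -3.908929)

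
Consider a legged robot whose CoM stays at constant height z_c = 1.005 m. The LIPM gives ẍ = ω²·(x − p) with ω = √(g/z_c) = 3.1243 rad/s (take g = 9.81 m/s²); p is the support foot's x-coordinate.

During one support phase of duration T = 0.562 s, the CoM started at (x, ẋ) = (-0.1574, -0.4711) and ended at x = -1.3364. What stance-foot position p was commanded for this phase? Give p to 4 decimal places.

p = 0.2241

ωT = 3.1243·0.562 = 1.755857; cosh(ωT) = 2.980582, sinh(ωT) = 2.807822
x(T) = p + (x₀−p)·cosh(ωT) + (ẋ₀/ω)·sinh(ωT) ⇒ p·(1 − cosh) = x(T) − x₀·cosh − (ẋ₀/ω)·sinh
numerator   = -1.3364 − (-0.1574)·2.980582 − (-0.4711/3.1243)·2.807822 = -0.443877
denominator = 1 − 2.980582 = -1.980582
p = -0.443877 / -1.980582 = 0.2241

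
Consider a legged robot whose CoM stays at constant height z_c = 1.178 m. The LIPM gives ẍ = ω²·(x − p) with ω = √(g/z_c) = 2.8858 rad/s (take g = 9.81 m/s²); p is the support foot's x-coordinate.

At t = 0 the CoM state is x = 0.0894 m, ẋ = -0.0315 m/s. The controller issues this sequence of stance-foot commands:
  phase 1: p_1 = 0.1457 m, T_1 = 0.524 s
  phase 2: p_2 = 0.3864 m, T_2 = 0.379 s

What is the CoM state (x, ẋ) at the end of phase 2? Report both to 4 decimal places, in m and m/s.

x = -0.4700, ẋ = -2.2291

phase 1: p=0.1457, T=0.524, ωT=1.512159, cosh=2.378474, sinh=2.158041; start (x,ẋ)=(0.089400, -0.031500) → end (x,ẋ)=(-0.011764, -0.425540)
phase 2: p=0.3864, T=0.379, ωT=1.093718, cosh=1.660161, sinh=1.325192; start (x,ẋ)=(-0.011764, -0.425540) → end (x,ẋ)=(-0.470030, -2.229141)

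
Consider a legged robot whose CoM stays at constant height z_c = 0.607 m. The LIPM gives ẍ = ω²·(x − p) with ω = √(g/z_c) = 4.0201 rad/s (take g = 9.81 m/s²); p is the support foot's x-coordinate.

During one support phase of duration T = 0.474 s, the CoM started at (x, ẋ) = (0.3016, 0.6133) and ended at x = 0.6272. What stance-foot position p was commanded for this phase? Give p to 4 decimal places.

ωT = 4.0201·0.474 = 1.905527; cosh(ωT) = 3.435848, sinh(ωT) = 3.287104
x(T) = p + (x₀−p)·cosh(ωT) + (ẋ₀/ω)·sinh(ωT) ⇒ p·(1 − cosh) = x(T) − x₀·cosh − (ẋ₀/ω)·sinh
numerator   = 0.6272 − (0.3016)·3.435848 − (0.6133/4.0201)·3.287104 = -0.910527
denominator = 1 − 3.435848 = -2.435848
p = -0.910527 / -2.435848 = 0.3738

p = 0.3738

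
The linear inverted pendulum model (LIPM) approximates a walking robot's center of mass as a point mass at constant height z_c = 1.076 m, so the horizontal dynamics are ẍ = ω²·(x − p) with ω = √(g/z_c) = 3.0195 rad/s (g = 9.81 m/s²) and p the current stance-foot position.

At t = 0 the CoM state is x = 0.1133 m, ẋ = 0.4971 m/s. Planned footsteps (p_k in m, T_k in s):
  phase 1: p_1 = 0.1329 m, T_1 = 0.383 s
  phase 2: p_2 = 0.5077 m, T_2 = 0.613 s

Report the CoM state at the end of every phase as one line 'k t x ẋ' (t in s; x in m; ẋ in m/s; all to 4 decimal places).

1 0.3830 0.3344 0.7835
2 0.9960 0.7481 0.9311

phase 1: p=0.1329, T=0.383, ωT=1.156468, cosh=1.746642, sinh=1.432046; start (x,ẋ)=(0.113300, 0.497100) → end (x,ẋ)=(0.334423, 0.783504)
phase 2: p=0.5077, T=0.613, ωT=1.850953, cosh=3.261487, sinh=3.104400; start (x,ẋ)=(0.334423, 0.783504) → end (x,ẋ)=(0.748095, 0.931139)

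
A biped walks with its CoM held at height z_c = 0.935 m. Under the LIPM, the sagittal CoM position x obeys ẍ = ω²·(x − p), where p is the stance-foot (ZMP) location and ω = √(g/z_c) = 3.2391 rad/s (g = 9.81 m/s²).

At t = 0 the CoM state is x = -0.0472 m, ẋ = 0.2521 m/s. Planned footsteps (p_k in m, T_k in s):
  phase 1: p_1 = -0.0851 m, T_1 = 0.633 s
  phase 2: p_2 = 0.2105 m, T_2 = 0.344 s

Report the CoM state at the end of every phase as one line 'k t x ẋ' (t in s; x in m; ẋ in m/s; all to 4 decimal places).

phase 1: p=-0.0851, T=0.633, ωT=2.050350, cosh=3.949656, sinh=3.820966; start (x,ẋ)=(-0.047200, 0.252100) → end (x,ẋ)=(0.361979, 1.464777)
phase 2: p=0.2105, T=0.344, ωT=1.114250, cosh=1.687722, sinh=1.359561; start (x,ẋ)=(0.361979, 1.464777) → end (x,ẋ)=(1.080971, 3.139213)

1 0.6330 0.3620 1.4648
2 0.9770 1.0810 3.1392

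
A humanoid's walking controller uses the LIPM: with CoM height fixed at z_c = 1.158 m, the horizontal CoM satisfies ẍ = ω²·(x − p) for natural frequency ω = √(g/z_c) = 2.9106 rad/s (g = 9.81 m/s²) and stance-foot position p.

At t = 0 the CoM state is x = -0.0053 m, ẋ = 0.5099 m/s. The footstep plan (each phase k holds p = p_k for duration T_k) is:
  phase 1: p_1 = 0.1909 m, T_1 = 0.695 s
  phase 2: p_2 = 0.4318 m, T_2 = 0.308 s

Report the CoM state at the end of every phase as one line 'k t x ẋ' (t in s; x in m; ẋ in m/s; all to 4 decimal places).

phase 1: p=0.1909, T=0.695, ωT=2.022867, cosh=3.846122, sinh=3.713846; start (x,ẋ)=(-0.005300, 0.509900) → end (x,ẋ)=(0.086909, -0.159690)
phase 2: p=0.4318, T=0.308, ωT=0.896465, cosh=1.429466, sinh=1.021457; start (x,ẋ)=(0.086909, -0.159690) → end (x,ẋ)=(-0.117252, -1.253650)

1 0.6950 0.0869 -0.1597
2 1.0030 -0.1173 -1.2537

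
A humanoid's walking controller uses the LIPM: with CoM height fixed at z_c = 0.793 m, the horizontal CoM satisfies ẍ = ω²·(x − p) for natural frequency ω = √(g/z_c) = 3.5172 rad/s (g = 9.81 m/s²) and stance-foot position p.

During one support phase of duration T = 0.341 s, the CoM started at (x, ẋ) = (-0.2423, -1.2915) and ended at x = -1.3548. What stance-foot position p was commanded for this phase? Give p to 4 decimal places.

ωT = 3.5172·0.341 = 1.199365; cosh(ωT) = 1.809698, sinh(ωT) = 1.508312
x(T) = p + (x₀−p)·cosh(ωT) + (ẋ₀/ω)·sinh(ωT) ⇒ p·(1 − cosh) = x(T) − x₀·cosh − (ẋ₀/ω)·sinh
numerator   = -1.3548 − (-0.2423)·1.809698 − (-1.2915/3.5172)·1.508312 = -0.362465
denominator = 1 − 1.809698 = -0.809698
p = -0.362465 / -0.809698 = 0.4477

p = 0.4477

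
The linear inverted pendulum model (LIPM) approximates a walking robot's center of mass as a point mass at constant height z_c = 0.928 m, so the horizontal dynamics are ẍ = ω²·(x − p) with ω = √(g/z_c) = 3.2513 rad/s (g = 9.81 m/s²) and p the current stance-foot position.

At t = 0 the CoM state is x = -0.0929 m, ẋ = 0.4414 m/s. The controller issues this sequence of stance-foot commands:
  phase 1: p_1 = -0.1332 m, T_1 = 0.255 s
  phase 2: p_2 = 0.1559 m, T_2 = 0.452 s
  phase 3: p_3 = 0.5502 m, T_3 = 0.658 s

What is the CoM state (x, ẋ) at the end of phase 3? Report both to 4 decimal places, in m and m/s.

x = 0.9582, ẋ = 1.5065

phase 1: p=-0.1332, T=0.255, ωT=0.829082, cosh=1.363832, sinh=0.927382; start (x,ẋ)=(-0.092900, 0.441400) → end (x,ẋ)=(0.047665, 0.723508)
phase 2: p=0.1559, T=0.452, ωT=1.469588, cosh=2.288731, sinh=2.058711; start (x,ẋ)=(0.047665, 0.723508) → end (x,ẋ)=(0.366301, 0.931443)
phase 3: p=0.5502, T=0.658, ωT=2.139355, cosh=4.305846, sinh=4.188115; start (x,ẋ)=(0.366301, 0.931443) → end (x,ẋ)=(0.958184, 1.506531)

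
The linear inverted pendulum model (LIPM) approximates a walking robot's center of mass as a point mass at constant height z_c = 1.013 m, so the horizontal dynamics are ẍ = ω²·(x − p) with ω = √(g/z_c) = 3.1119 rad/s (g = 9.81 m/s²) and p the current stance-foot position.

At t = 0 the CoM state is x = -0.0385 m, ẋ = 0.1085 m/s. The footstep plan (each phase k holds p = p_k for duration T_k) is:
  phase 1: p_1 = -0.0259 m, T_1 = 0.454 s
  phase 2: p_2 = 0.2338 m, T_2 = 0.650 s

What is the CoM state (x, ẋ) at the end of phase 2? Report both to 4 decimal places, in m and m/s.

x = -0.4200, ẋ = -1.9229

phase 1: p=-0.0259, T=0.454, ωT=1.412803, cosh=2.175455, sinh=1.931995; start (x,ẋ)=(-0.038500, 0.108500) → end (x,ẋ)=(0.014051, 0.160283)
phase 2: p=0.2338, T=0.650, ωT=2.022735, cosh=3.845632, sinh=3.713339; start (x,ẋ)=(0.014051, 0.160283) → end (x,ẋ)=(-0.420014, -1.922932)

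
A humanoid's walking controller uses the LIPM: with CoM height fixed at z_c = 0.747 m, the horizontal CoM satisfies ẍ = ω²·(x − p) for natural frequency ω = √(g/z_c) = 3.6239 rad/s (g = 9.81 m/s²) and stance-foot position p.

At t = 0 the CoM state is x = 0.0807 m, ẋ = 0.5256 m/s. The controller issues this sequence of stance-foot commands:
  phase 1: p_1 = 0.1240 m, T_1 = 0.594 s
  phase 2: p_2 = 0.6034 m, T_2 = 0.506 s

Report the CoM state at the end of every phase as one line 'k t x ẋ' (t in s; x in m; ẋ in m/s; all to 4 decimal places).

1 0.5940 0.5509 1.6263
2 1.1000 1.8031 4.6378

phase 1: p=0.1240, T=0.594, ωT=2.152597, cosh=4.361680, sinh=4.245498; start (x,ẋ)=(0.080700, 0.525600) → end (x,ẋ)=(0.550894, 1.626317)
phase 2: p=0.6034, T=0.506, ωT=1.833693, cosh=3.208388, sinh=3.048566; start (x,ẋ)=(0.550894, 1.626317) → end (x,ẋ)=(1.803062, 4.637787)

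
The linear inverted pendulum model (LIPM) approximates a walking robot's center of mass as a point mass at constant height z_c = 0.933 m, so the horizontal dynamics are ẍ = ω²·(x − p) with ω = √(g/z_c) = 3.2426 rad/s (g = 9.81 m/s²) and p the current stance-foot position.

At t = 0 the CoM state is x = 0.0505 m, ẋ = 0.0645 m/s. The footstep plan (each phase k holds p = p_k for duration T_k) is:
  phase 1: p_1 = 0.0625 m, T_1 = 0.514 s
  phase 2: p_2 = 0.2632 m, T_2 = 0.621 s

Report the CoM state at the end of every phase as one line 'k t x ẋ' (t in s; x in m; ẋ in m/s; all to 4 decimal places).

phase 1: p=0.0625, T=0.514, ωT=1.666696, cosh=2.741759, sinh=2.552889; start (x,ẋ)=(0.050500, 0.064500) → end (x,ẋ)=(0.080380, 0.077507)
phase 2: p=0.2632, T=0.621, ωT=2.013655, cosh=3.812071, sinh=3.678571; start (x,ẋ)=(0.080380, 0.077507) → end (x,ẋ)=(-0.345796, -1.885243)

1 0.5140 0.0804 0.0775
2 1.1350 -0.3458 -1.8852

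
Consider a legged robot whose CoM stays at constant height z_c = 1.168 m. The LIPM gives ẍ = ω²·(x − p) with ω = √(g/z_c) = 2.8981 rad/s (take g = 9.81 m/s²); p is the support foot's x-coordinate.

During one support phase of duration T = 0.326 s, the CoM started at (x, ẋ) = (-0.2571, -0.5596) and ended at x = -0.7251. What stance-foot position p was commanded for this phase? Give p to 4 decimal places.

ωT = 2.8981·0.326 = 0.944781; cosh(ωT) = 1.480507, sinh(ωT) = 1.091742
x(T) = p + (x₀−p)·cosh(ωT) + (ẋ₀/ω)·sinh(ωT) ⇒ p·(1 − cosh) = x(T) − x₀·cosh − (ẋ₀/ω)·sinh
numerator   = -0.7251 − (-0.2571)·1.480507 − (-0.5596/2.8981)·1.091742 = -0.133655
denominator = 1 − 1.480507 = -0.480507
p = -0.133655 / -0.480507 = 0.2782

p = 0.2782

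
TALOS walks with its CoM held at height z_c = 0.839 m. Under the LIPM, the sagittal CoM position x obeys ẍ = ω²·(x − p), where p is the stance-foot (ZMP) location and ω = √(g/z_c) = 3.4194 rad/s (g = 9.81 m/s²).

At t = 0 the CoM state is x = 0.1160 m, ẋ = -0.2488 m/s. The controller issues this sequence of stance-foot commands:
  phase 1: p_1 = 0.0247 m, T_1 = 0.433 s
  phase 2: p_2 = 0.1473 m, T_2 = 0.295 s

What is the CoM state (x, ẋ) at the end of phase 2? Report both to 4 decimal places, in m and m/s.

phase 1: p=0.0247, T=0.433, ωT=1.480600, cosh=2.311542, sinh=2.084041; start (x,ẋ)=(0.116000, -0.248800) → end (x,ẋ)=(0.084106, 0.075508)
phase 2: p=0.1473, T=0.295, ωT=1.008723, cosh=1.553391, sinh=1.188706; start (x,ẋ)=(0.084106, 0.075508) → end (x,ẋ)=(0.075385, -0.139568)

x = 0.0754, ẋ = -0.1396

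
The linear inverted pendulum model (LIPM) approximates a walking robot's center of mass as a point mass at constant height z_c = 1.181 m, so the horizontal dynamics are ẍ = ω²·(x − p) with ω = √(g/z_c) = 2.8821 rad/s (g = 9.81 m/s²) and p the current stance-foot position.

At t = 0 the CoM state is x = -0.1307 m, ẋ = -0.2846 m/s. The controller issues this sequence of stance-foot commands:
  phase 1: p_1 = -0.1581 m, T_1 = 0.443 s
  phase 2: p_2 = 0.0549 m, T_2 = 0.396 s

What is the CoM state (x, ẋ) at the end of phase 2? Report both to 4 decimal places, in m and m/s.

phase 1: p=-0.1581, T=0.443, ωT=1.276770, cosh=1.931990, sinh=1.653053; start (x,ẋ)=(-0.130700, -0.284600) → end (x,ẋ)=(-0.268398, -0.419303)
phase 2: p=0.0549, T=0.396, ωT=1.141312, cosh=1.725136, sinh=1.405736; start (x,ẋ)=(-0.268398, -0.419303) → end (x,ẋ)=(-0.707347, -2.033189)

x = -0.7073, ẋ = -2.0332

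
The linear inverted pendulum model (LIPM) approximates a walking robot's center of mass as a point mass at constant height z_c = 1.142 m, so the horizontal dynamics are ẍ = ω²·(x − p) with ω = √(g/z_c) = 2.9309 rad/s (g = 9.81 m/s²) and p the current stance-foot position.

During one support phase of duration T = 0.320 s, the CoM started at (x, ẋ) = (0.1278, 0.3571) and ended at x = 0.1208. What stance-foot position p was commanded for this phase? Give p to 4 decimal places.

p = 0.4212

ωT = 2.9309·0.320 = 0.937888; cosh(ωT) = 1.473017, sinh(ωT) = 1.081563
x(T) = p + (x₀−p)·cosh(ωT) + (ẋ₀/ω)·sinh(ωT) ⇒ p·(1 − cosh) = x(T) − x₀·cosh − (ẋ₀/ω)·sinh
numerator   = 0.1208 − (0.1278)·1.473017 − (0.3571/2.9309)·1.081563 = -0.199229
denominator = 1 − 1.473017 = -0.473017
p = -0.199229 / -0.473017 = 0.4212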